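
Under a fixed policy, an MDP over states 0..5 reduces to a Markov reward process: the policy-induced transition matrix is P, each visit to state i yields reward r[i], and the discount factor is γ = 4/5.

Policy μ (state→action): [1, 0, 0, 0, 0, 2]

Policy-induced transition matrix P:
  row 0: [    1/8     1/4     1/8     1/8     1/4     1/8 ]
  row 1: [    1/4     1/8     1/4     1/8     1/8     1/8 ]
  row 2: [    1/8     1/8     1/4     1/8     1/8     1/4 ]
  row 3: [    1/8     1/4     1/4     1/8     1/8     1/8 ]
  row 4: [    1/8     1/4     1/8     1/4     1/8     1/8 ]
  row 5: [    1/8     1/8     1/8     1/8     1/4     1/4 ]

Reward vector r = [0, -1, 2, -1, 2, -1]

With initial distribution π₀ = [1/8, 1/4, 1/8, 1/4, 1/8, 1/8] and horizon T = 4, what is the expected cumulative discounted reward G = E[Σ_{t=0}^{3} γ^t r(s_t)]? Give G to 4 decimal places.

t=0: π = [0.1250, 0.2500, 0.1250, 0.2500, 0.1250, 0.1250], E[r] = -0.1250, γ^t·E[r] = -0.125000, running G = -0.125000
t=1: π = [0.1563, 0.1875, 0.2031, 0.1406, 0.1563, 0.1563], E[r] = 0.2344, γ^t·E[r] = 0.187500, running G = 0.062500
t=2: π = [0.1484, 0.1816, 0.1914, 0.1445, 0.1641, 0.1699], E[r] = 0.2148, γ^t·E[r] = 0.137500, running G = 0.200000
t=3: π = [0.1477, 0.1821, 0.1897, 0.1455, 0.1648, 0.1702], E[r] = 0.2112, γ^t·E[r] = 0.108125, running G = 0.308125

G = 0.3081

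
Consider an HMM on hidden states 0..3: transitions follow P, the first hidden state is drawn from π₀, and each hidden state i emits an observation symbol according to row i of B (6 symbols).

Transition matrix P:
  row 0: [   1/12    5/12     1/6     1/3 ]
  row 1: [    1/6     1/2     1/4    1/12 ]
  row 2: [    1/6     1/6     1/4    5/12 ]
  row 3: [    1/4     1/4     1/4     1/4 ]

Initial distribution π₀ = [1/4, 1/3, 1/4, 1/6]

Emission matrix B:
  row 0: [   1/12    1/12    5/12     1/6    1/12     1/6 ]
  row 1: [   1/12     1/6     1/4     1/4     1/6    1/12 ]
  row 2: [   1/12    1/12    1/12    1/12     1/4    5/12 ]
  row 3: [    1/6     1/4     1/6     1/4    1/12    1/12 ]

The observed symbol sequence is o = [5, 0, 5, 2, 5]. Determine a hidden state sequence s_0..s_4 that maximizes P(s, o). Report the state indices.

t=0: δ = [4.167e-02, 2.778e-02, 1.042e-01, 1.389e-02]  (obs o_0=5)
t=1: δ = [1.447e-03, 1.447e-03, 2.170e-03, 7.234e-03]  ψ = [2, 0, 2, 2]  (obs o_1=0)
t=2: δ = [3.014e-04, 1.507e-04, 7.535e-04, 1.507e-04]  ψ = [3, 3, 3, 3]  (obs o_2=5)
t=3: δ = [5.233e-05, 3.140e-05, 1.570e-05, 5.233e-05]  ψ = [2, 0, 2, 2]  (obs o_3=2)
t=4: δ = [2.180e-06, 1.817e-06, 5.451e-06, 1.454e-06]  ψ = [3, 0, 3, 0]  (obs o_4=5)
backtrack: best end state = 2; path = [2, 3, 2, 3, 2]

path = [2, 3, 2, 3, 2]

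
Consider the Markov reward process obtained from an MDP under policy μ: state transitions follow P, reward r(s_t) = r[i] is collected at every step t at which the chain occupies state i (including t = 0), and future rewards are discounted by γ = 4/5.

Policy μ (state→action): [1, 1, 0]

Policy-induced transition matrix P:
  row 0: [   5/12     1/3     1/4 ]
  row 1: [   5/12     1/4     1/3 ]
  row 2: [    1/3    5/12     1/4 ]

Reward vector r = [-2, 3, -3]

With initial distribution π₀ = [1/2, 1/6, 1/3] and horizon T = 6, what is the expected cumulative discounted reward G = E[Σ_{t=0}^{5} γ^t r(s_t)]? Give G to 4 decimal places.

t=0: π = [0.5000, 0.1667, 0.3333], E[r] = -1.5000, γ^t·E[r] = -1.500000, running G = -1.500000
t=1: π = [0.3889, 0.3472, 0.2639], E[r] = -0.5278, γ^t·E[r] = -0.422222, running G = -1.922222
t=2: π = [0.3947, 0.3264, 0.2789], E[r] = -0.6470, γ^t·E[r] = -0.414074, running G = -2.336296
t=3: π = [0.3934, 0.3294, 0.2772], E[r] = -0.6303, γ^t·E[r] = -0.322716, running G = -2.659012
t=4: π = [0.3936, 0.3290, 0.2774], E[r] = -0.6325, γ^t·E[r] = -0.259081, running G = -2.918094
t=5: π = [0.3935, 0.3290, 0.2774], E[r] = -0.6322, γ^t·E[r] = -0.207167, running G = -3.125260

G = -3.1253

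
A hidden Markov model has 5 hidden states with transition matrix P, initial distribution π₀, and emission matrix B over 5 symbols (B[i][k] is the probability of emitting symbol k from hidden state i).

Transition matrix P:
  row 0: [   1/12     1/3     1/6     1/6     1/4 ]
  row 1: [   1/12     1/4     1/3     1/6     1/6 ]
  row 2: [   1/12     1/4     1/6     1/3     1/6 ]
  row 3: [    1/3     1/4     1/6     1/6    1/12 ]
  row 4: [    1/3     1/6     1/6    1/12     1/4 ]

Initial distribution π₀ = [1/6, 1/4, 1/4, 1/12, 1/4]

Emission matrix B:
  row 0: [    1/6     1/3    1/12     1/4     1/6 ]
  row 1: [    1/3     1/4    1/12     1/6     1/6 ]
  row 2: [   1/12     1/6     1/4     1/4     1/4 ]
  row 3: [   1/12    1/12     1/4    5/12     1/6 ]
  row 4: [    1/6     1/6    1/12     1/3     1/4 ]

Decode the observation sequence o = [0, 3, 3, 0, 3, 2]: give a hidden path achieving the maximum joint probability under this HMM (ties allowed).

path = [1, 2, 3, 1, 2, 3]

t=0: δ = [2.778e-02, 8.333e-02, 2.083e-02, 6.944e-03, 4.167e-02]  (obs o_0=0)
t=1: δ = [3.472e-03, 3.472e-03, 6.944e-03, 5.787e-03, 4.630e-03]  ψ = [4, 1, 1, 1, 1]  (obs o_1=3)
t=2: δ = [4.823e-04, 2.894e-04, 2.894e-04, 9.645e-04, 3.858e-04]  ψ = [3, 2, 1, 2, 2]  (obs o_2=3)
t=3: δ = [5.358e-05, 8.038e-05, 1.340e-05, 1.340e-05, 2.009e-05]  ψ = [3, 3, 3, 3, 0]  (obs o_3=0)
t=4: δ = [1.674e-06, 3.349e-06, 6.698e-06, 5.582e-06, 4.465e-06]  ψ = [1, 1, 1, 1, 0]  (obs o_4=3)
t=5: δ = [1.550e-07, 1.395e-07, 2.791e-07, 5.582e-07, 9.303e-08]  ψ = [3, 2, 1, 2, 2]  (obs o_5=2)
backtrack: best end state = 3; path = [1, 2, 3, 1, 2, 3]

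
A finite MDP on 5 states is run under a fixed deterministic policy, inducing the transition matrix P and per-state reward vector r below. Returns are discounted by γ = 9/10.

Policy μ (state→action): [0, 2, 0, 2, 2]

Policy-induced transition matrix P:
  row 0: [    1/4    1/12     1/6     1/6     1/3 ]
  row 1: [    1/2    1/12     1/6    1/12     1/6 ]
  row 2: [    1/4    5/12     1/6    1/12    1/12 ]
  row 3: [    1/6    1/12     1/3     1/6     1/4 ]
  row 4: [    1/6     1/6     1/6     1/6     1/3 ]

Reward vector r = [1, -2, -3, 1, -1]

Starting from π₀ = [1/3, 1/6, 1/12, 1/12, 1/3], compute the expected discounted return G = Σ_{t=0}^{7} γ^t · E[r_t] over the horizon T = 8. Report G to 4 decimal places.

G = -3.9976

t=0: π = [0.3333, 0.1667, 0.0833, 0.0833, 0.3333], E[r] = -0.5000, γ^t·E[r] = -0.500000, running G = -0.500000
t=1: π = [0.2569, 0.1389, 0.1806, 0.1458, 0.2778], E[r] = -0.6944, γ^t·E[r] = -0.625000, running G = -1.125000
t=2: π = [0.2494, 0.1667, 0.1910, 0.1400, 0.2529], E[r] = -0.7697, γ^t·E[r] = -0.623438, running G = -1.748438
t=3: π = [0.2589, 0.1681, 0.1900, 0.1369, 0.2461], E[r] = -0.7565, γ^t·E[r] = -0.551496, running G = -2.299934
t=4: π = [0.2601, 0.1672, 0.1895, 0.1368, 0.2464], E[r] = -0.7523, γ^t·E[r] = -0.493573, running G = -2.793506
t=5: π = [0.2599, 0.1670, 0.1895, 0.1369, 0.2467], E[r] = -0.7524, γ^t·E[r] = -0.444262, running G = -3.237769
t=6: π = [0.2598, 0.1670, 0.1895, 0.1370, 0.2467], E[r] = -0.7525, γ^t·E[r] = -0.399931, running G = -3.637700
t=7: π = [0.2598, 0.1671, 0.1895, 0.1370, 0.2467], E[r] = -0.7526, γ^t·E[r] = -0.359944, running G = -3.997644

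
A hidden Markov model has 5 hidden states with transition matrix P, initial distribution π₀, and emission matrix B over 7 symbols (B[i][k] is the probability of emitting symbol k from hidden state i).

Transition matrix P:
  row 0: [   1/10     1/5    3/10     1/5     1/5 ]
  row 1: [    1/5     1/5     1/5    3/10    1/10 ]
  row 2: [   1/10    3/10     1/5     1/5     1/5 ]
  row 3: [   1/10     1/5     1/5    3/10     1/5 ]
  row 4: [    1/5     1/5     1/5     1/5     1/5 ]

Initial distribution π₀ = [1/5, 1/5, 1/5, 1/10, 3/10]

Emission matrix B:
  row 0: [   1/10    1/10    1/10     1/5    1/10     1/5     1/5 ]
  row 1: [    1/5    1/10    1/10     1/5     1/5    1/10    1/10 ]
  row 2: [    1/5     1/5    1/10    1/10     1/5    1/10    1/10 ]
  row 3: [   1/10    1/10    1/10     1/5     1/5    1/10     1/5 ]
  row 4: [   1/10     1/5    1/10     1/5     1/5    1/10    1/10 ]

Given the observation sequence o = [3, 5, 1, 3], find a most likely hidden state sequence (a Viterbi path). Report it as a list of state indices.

path = [4, 0, 2, 1]

t=0: δ = [4.000e-02, 4.000e-02, 2.000e-02, 2.000e-02, 6.000e-02]  (obs o_0=3)
t=1: δ = [2.400e-03, 1.200e-03, 1.200e-03, 1.200e-03, 1.200e-03]  ψ = [4, 4, 0, 1, 4]  (obs o_1=5)
t=2: δ = [2.400e-05, 4.800e-05, 1.440e-04, 4.800e-05, 9.600e-05]  ψ = [0, 0, 0, 0, 0]  (obs o_2=1)
t=3: δ = [3.840e-06, 8.640e-06, 2.880e-06, 5.760e-06, 5.760e-06]  ψ = [4, 2, 2, 2, 2]  (obs o_3=3)
backtrack: best end state = 1; path = [4, 0, 2, 1]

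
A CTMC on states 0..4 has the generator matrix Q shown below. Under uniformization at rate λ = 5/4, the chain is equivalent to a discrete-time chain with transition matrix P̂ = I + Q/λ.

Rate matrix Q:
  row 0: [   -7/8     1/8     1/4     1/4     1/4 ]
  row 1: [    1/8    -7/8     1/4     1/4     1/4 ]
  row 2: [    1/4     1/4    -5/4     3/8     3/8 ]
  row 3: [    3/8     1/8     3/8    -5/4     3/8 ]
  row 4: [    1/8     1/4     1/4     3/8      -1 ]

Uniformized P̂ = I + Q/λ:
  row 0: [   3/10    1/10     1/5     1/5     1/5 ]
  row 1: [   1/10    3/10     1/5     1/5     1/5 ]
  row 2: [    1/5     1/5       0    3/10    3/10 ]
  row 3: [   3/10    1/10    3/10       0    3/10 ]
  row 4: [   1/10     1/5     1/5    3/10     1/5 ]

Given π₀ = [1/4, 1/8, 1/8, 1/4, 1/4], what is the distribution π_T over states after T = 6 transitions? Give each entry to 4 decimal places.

t=0: π = [0.2500, 0.1250, 0.1250, 0.2500, 0.2500]
t=1: π = [0.2125, 0.1625, 0.2000, 0.1875, 0.2375]
t=2: π = [0.2000, 0.1763, 0.1788, 0.2063, 0.2388]
t=3: π = [0.1991, 0.1770, 0.1849, 0.2005, 0.2385]
t=4: π = [0.1984, 0.1777, 0.1831, 0.2022, 0.2385]
t=5: π = [0.1984, 0.1777, 0.1836, 0.2017, 0.2385]
t=6: π = [0.1984, 0.1778, 0.1834, 0.2019, 0.2385]

π = [0.1984, 0.1778, 0.1834, 0.2019, 0.2385]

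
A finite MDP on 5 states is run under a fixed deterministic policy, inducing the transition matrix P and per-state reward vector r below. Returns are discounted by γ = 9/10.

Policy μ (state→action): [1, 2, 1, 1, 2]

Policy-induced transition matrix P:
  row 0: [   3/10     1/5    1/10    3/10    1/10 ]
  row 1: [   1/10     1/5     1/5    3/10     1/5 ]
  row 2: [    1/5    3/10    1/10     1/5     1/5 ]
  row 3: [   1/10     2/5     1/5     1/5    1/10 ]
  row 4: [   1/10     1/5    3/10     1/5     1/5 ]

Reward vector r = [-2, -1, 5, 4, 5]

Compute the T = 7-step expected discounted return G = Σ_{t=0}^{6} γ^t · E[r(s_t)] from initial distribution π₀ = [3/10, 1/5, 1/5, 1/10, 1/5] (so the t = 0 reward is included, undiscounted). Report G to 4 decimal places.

G = 10.4535

t=0: π = [0.3000, 0.2000, 0.2000, 0.1000, 0.2000], E[r] = 1.6000, γ^t·E[r] = 1.600000, running G = 1.600000
t=1: π = [0.1800, 0.2400, 0.1700, 0.2500, 0.1600], E[r] = 2.0500, γ^t·E[r] = 1.845000, running G = 3.445000
t=2: π = [0.1530, 0.2670, 0.1810, 0.2420, 0.1570], E[r] = 2.0850, γ^t·E[r] = 1.688850, running G = 5.133850
t=3: π = [0.1487, 0.2665, 0.1823, 0.2420, 0.1605], E[r] = 2.1181, γ^t·E[r] = 1.544095, running G = 6.677945
t=4: π = [0.1480, 0.2666, 0.1830, 0.2415, 0.1609], E[r] = 2.1229, γ^t·E[r] = 1.392841, running G = 8.070786
t=5: π = [0.1479, 0.2666, 0.1830, 0.2415, 0.1611], E[r] = 2.1237, γ^t·E[r] = 1.254037, running G = 9.324823
t=6: π = [0.1479, 0.2666, 0.1830, 0.2414, 0.1611], E[r] = 2.1239, γ^t·E[r] = 1.128703, running G = 10.453526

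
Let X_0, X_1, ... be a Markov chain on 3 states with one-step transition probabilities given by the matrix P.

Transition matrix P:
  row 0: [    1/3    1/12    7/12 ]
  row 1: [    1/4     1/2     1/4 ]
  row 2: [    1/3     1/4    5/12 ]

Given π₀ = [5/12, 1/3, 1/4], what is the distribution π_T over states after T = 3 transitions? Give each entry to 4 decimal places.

π = [0.3112, 0.2644, 0.4244]

t=0: π = [0.4167, 0.3333, 0.2500]
t=1: π = [0.3056, 0.2639, 0.4306]
t=2: π = [0.3113, 0.2650, 0.4236]
t=3: π = [0.3112, 0.2644, 0.4244]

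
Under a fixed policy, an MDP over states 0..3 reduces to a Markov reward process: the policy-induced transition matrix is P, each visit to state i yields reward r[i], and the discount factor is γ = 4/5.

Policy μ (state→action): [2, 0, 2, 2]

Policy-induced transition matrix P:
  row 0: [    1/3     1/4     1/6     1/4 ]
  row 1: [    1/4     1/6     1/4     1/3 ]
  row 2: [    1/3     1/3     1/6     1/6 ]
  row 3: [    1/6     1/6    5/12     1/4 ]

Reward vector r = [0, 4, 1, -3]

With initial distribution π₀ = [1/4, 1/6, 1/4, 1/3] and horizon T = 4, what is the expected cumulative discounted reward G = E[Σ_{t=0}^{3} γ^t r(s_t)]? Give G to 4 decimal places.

G = 0.7735

t=0: π = [0.2500, 0.1667, 0.2500, 0.3333], E[r] = -0.0833, γ^t·E[r] = -0.083333, running G = -0.083333
t=1: π = [0.2639, 0.2292, 0.2639, 0.2431], E[r] = 0.4514, γ^t·E[r] = 0.361111, running G = 0.277778
t=2: π = [0.2737, 0.2326, 0.2465, 0.2471], E[r] = 0.4358, γ^t·E[r] = 0.278889, running G = 0.556667
t=3: π = [0.2728, 0.2306, 0.2478, 0.2488], E[r] = 0.4236, γ^t·E[r] = 0.216864, running G = 0.773531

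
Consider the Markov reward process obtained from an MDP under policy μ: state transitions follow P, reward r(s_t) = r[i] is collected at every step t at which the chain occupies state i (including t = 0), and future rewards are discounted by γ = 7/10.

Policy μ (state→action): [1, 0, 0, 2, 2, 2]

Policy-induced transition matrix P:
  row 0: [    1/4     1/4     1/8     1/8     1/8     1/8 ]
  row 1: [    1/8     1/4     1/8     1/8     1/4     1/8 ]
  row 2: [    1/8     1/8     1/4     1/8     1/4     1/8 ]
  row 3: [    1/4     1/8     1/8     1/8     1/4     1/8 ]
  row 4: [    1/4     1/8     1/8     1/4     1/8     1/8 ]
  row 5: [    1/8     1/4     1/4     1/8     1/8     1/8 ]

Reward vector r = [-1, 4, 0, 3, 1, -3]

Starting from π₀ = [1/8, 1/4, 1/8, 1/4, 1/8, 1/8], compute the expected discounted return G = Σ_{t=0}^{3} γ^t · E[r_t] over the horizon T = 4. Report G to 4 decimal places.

G = 2.6262

t=0: π = [0.1250, 0.2500, 0.1250, 0.2500, 0.1250, 0.1250], E[r] = 1.3750, γ^t·E[r] = 1.375000, running G = 1.375000
t=1: π = [0.1875, 0.1875, 0.1563, 0.1406, 0.2031, 0.1250], E[r] = 0.8125, γ^t·E[r] = 0.568750, running G = 1.943750
t=2: π = [0.1914, 0.1875, 0.1602, 0.1504, 0.1855, 0.1250], E[r] = 0.8203, γ^t·E[r] = 0.401953, running G = 2.345703
t=3: π = [0.1909, 0.1880, 0.1606, 0.1482, 0.1873, 0.1250], E[r] = 0.8179, γ^t·E[r] = 0.280530, running G = 2.626233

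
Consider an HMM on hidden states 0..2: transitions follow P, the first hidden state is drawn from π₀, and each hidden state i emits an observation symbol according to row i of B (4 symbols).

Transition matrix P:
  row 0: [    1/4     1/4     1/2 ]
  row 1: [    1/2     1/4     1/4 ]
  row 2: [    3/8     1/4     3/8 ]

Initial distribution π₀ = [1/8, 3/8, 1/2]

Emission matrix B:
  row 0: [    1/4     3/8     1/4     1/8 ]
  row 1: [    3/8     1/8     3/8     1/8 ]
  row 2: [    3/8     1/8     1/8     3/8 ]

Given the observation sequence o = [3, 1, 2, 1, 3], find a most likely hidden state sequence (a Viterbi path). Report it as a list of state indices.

path = [2, 0, 1, 0, 2]

t=0: δ = [1.562e-02, 4.688e-02, 1.875e-01]  (obs o_0=3)
t=1: δ = [2.637e-02, 5.859e-03, 8.789e-03]  ψ = [2, 2, 2]  (obs o_1=1)
t=2: δ = [1.648e-03, 2.472e-03, 1.648e-03]  ψ = [0, 0, 0]  (obs o_2=2)
t=3: δ = [4.635e-04, 7.725e-05, 1.030e-04]  ψ = [1, 1, 0]  (obs o_3=1)
t=4: δ = [1.448e-05, 1.448e-05, 8.690e-05]  ψ = [0, 0, 0]  (obs o_4=3)
backtrack: best end state = 2; path = [2, 0, 1, 0, 2]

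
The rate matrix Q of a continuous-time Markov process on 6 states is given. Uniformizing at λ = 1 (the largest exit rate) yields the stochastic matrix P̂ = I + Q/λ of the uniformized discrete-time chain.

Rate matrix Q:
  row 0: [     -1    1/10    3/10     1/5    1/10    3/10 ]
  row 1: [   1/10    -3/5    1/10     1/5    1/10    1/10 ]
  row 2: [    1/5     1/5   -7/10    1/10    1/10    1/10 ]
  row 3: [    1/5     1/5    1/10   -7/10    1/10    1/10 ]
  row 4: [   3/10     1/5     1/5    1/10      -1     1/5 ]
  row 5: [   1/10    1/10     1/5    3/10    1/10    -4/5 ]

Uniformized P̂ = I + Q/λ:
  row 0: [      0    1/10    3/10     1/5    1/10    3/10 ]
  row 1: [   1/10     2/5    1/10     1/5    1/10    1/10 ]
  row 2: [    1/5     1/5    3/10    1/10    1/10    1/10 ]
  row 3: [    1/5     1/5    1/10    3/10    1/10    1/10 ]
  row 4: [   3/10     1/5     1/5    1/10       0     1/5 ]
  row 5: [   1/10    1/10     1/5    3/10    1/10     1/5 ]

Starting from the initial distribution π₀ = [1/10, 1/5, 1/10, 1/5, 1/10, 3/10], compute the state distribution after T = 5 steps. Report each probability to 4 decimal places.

π = [0.1437, 0.2128, 0.1915, 0.2079, 0.0909, 0.1532]

t=0: π = [0.1000, 0.2000, 0.1000, 0.2000, 0.1000, 0.3000]
t=1: π = [0.1400, 0.2000, 0.1800, 0.2300, 0.0900, 0.1600]
t=2: π = [0.1450, 0.2100, 0.1890, 0.2120, 0.0910, 0.1530]
t=3: π = [0.1438, 0.2122, 0.1912, 0.2085, 0.0909, 0.1534]
t=4: π = [0.1438, 0.2127, 0.1914, 0.2080, 0.0909, 0.1532]
t=5: π = [0.1437, 0.2128, 0.1915, 0.2079, 0.0909, 0.1532]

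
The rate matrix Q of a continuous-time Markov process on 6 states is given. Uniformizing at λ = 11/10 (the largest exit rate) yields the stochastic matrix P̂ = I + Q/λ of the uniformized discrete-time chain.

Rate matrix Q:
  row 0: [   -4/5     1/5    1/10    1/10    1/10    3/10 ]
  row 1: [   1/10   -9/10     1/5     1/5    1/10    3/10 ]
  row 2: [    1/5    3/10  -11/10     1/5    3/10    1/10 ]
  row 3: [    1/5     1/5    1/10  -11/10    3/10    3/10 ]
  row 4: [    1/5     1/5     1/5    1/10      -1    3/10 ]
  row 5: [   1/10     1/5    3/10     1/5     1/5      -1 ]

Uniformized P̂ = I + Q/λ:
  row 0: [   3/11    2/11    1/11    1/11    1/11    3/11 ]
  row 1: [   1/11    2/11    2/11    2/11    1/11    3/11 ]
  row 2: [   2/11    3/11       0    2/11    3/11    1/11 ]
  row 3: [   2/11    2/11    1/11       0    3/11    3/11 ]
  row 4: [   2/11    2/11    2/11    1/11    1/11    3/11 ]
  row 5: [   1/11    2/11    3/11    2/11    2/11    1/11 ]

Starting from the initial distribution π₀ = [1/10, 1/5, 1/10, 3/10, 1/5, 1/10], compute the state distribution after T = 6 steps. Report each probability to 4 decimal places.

t=0: π = [0.1000, 0.2000, 0.1000, 0.3000, 0.2000, 0.1000]
t=1: π = [0.1636, 0.1909, 0.1364, 0.1000, 0.1727, 0.2364]
t=2: π = [0.1579, 0.1942, 0.1545, 0.1331, 0.1554, 0.2050]
t=3: π = [0.1599, 0.1959, 0.1459, 0.1292, 0.1618, 0.2074]
t=4: π = [0.1597, 0.1951, 0.1479, 0.1291, 0.1598, 0.2085]
t=5: π = [0.1596, 0.1953, 0.1476, 0.1293, 0.1602, 0.2079]
t=6: π = [0.1597, 0.1952, 0.1476, 0.1292, 0.1602, 0.2081]

π = [0.1597, 0.1952, 0.1476, 0.1292, 0.1602, 0.2081]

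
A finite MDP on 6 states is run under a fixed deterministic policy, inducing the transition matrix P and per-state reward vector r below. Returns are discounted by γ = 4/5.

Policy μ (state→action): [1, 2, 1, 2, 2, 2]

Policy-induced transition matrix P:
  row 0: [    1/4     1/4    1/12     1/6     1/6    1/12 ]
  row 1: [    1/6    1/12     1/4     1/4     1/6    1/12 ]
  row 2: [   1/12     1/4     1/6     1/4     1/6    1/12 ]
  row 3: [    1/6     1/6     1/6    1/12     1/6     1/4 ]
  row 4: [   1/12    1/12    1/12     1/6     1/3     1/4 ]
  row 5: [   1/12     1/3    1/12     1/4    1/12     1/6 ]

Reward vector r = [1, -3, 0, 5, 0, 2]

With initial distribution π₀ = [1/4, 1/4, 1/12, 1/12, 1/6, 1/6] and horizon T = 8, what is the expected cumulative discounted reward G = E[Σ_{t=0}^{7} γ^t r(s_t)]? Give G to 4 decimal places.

G = 2.9666

t=0: π = [0.2500, 0.2500, 0.0833, 0.0833, 0.1667, 0.1667], E[r] = 0.2500, γ^t·E[r] = 0.250000, running G = 0.250000
t=1: π = [0.1528, 0.1875, 0.1389, 0.2014, 0.1806, 0.1389], E[r] = 0.8750, γ^t·E[r] = 0.700000, running G = 0.950000
t=2: π = [0.1412, 0.1834, 0.1429, 0.1887, 0.1852, 0.1586], E[r] = 0.8513, γ^t·E[r] = 0.544815, running G = 1.494815
t=3: π = [0.1379, 0.1861, 0.1415, 0.1914, 0.1843, 0.1589], E[r] = 0.8542, γ^t·E[r] = 0.437358, running G = 1.932173
t=4: π = [0.1378, 0.1856, 0.1421, 0.1913, 0.1841, 0.1592], E[r] = 0.8557, γ^t·E[r] = 0.350507, running G = 2.282680
t=5: π = [0.1377, 0.1857, 0.1420, 0.1913, 0.1841, 0.1592], E[r] = 0.8554, γ^t·E[r] = 0.280295, running G = 2.562974
t=6: π = [0.1377, 0.1857, 0.1421, 0.1913, 0.1841, 0.1592], E[r] = 0.8555, γ^t·E[r] = 0.224255, running G = 2.787229
t=7: π = [0.1377, 0.1857, 0.1421, 0.1913, 0.1841, 0.1592], E[r] = 0.8554, γ^t·E[r] = 0.179401, running G = 2.966630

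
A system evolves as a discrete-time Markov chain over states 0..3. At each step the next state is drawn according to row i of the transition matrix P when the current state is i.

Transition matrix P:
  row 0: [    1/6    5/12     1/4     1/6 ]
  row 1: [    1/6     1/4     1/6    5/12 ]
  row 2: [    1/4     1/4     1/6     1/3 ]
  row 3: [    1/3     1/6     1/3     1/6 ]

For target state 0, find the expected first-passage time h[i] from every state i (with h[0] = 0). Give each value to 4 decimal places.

First-step conditioning: h[0] = 0; for i ≠ 0, h[i] = 1 + Σ_k P[i][k]·h[k].
  h[1] = 1 + 1/4·h[1] + 1/6·h[2] + 5/12·h[3]
  h[2] = 1 + 1/4·h[1] + 1/6·h[2] + 1/3·h[3]
  h[3] = 1 + 1/6·h[1] + 1/3·h[2] + 1/6·h[3]
Solving the 3×3 linear system over states ≠ 0 gives exactly h = [0, 21/5, 39/10, 18/5] (h[0] = 0 is the target).

h = [0.0000, 4.2000, 3.9000, 3.6000]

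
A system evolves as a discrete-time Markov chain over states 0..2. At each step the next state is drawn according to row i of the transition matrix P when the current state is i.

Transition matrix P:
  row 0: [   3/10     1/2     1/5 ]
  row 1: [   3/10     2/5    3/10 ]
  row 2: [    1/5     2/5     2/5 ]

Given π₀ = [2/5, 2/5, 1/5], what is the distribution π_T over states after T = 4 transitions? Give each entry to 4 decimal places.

π = [0.2697, 0.4270, 0.3033]

t=0: π = [0.4000, 0.4000, 0.2000]
t=1: π = [0.2800, 0.4400, 0.2800]
t=2: π = [0.2720, 0.4280, 0.3000]
t=3: π = [0.2700, 0.4272, 0.3028]
t=4: π = [0.2697, 0.4270, 0.3033]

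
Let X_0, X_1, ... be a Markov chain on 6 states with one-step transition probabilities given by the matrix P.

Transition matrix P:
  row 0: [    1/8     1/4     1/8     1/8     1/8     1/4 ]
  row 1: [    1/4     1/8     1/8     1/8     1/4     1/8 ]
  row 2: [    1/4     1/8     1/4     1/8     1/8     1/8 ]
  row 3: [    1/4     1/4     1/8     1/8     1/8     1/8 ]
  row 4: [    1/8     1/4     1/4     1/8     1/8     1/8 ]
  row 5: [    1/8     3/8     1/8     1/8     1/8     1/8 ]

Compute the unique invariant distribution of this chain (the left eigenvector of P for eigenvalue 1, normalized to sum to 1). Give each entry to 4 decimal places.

π = [0.1888, 0.2204, 0.1647, 0.1250, 0.1526, 0.1486]

Balance equations π_j = Σ_i π_i·P[i][j]:
  π_0 = 1/8·π_0 + 1/4·π_1 + 1/4·π_2 + 1/4·π_3 + 1/8·π_4 + 1/8·π_5
  π_1 = 1/4·π_0 + 1/8·π_1 + 1/8·π_2 + 1/4·π_3 + 1/4·π_4 + 3/8·π_5
  π_2 = 1/8·π_0 + 1/8·π_1 + 1/4·π_2 + 1/8·π_3 + 1/4·π_4 + 1/8·π_5
  π_3 = 1/8·π_0 + 1/8·π_1 + 1/8·π_2 + 1/8·π_3 + 1/8·π_4 + 1/8·π_5
  π_4 = 1/8·π_0 + 1/4·π_1 + 1/8·π_2 + 1/8·π_3 + 1/8·π_4 + 1/8·π_5
  normalize: π_0 + π_1 + π_2 + π_3 + π_4 + π_5 = 1
Solving the linear system gives exactly π = [870/4609, 1016/4609, 6071/36872, 1/8, 5625/36872, 5479/36872].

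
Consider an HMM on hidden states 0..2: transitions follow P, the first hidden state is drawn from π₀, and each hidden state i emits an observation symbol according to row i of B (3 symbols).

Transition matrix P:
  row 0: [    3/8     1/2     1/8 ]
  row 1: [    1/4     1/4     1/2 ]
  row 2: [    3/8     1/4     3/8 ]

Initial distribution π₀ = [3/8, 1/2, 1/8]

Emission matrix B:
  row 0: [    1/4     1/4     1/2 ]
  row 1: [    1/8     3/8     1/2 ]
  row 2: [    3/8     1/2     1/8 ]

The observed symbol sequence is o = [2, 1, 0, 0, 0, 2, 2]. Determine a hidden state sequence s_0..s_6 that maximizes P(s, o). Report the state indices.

path = [1, 2, 2, 2, 2, 0, 1]

t=0: δ = [1.875e-01, 2.500e-01, 1.562e-02]  (obs o_0=2)
t=1: δ = [1.758e-02, 3.516e-02, 6.250e-02]  ψ = [0, 0, 1]  (obs o_1=1)
t=2: δ = [5.859e-03, 1.953e-03, 8.789e-03]  ψ = [2, 2, 2]  (obs o_2=0)
t=3: δ = [8.240e-04, 3.662e-04, 1.236e-03]  ψ = [2, 0, 2]  (obs o_3=0)
t=4: δ = [1.159e-04, 5.150e-05, 1.738e-04]  ψ = [2, 0, 2]  (obs o_4=0)
t=5: δ = [3.259e-05, 2.897e-05, 8.147e-06]  ψ = [2, 0, 2]  (obs o_5=2)
t=6: δ = [6.110e-06, 8.147e-06, 1.810e-06]  ψ = [0, 0, 1]  (obs o_6=2)
backtrack: best end state = 1; path = [1, 2, 2, 2, 2, 0, 1]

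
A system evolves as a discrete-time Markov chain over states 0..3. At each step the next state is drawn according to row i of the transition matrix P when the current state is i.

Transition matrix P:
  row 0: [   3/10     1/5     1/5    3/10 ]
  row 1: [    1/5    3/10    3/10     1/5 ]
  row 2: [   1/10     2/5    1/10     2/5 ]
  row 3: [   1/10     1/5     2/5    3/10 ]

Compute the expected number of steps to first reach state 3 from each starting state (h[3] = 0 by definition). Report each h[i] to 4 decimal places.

h = [3.4035, 3.7544, 3.1579, 0.0000]

First-step conditioning: h[3] = 0; for i ≠ 3, h[i] = 1 + Σ_k P[i][k]·h[k].
  h[0] = 1 + 3/10·h[0] + 1/5·h[1] + 1/5·h[2]
  h[1] = 1 + 1/5·h[0] + 3/10·h[1] + 3/10·h[2]
  h[2] = 1 + 1/10·h[0] + 2/5·h[1] + 1/10·h[2]
Solving the 3×3 linear system over states ≠ 3 gives exactly h = [194/57, 214/57, 60/19, 0] (h[3] = 0 is the target).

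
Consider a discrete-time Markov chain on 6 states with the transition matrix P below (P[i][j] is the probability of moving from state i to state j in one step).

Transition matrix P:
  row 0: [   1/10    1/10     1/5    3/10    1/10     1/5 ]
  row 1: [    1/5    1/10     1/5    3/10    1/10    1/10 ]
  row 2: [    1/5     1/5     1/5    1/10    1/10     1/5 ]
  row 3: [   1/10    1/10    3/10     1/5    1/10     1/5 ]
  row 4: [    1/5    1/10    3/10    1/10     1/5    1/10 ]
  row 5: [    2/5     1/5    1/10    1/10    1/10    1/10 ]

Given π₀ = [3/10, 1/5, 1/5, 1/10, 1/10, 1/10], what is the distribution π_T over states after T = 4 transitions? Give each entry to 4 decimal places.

t=0: π = [0.3000, 0.2000, 0.2000, 0.1000, 0.1000, 0.1000]
t=1: π = [0.1800, 0.1300, 0.2100, 0.2100, 0.1100, 0.1600]
t=2: π = [0.1930, 0.1370, 0.2160, 0.1830, 0.1110, 0.1600]
t=3: π = [0.1944, 0.1376, 0.2134, 0.1843, 0.1111, 0.1592]
t=4: π = [0.1940, 0.1373, 0.2136, 0.1848, 0.1111, 0.1592]

π = [0.1940, 0.1373, 0.2136, 0.1848, 0.1111, 0.1592]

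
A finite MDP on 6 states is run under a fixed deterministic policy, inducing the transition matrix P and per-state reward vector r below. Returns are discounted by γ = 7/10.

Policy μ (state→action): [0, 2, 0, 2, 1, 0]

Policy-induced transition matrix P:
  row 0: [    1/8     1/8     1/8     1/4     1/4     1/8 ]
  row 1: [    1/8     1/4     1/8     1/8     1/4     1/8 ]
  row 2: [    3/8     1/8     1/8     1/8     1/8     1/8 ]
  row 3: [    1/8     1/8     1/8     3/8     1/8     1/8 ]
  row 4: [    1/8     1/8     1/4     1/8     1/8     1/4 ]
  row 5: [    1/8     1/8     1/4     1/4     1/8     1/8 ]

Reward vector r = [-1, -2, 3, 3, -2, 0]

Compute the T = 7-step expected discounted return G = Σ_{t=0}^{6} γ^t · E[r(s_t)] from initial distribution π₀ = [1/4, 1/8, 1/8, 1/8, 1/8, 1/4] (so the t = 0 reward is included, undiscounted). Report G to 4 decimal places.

G = 0.7716

t=0: π = [0.2500, 0.1250, 0.1250, 0.1250, 0.1250, 0.2500], E[r] = 0.0000, γ^t·E[r] = 0.000000, running G = 0.000000
t=1: π = [0.1563, 0.1406, 0.1719, 0.2188, 0.1719, 0.1406], E[r] = 0.3906, γ^t·E[r] = 0.273438, running G = 0.273438
t=2: π = [0.1680, 0.1426, 0.1641, 0.2168, 0.1621, 0.1465], E[r] = 0.3652, γ^t·E[r] = 0.178965, running G = 0.452402
t=3: π = [0.1660, 0.1428, 0.1636, 0.2185, 0.1638, 0.1453], E[r] = 0.3669, γ^t·E[r] = 0.125862, running G = 0.578264
t=4: π = [0.1659, 0.1429, 0.1636, 0.2185, 0.1636, 0.1455], E[r] = 0.3677, γ^t·E[r] = 0.088286, running G = 0.666550
t=5: π = [0.1659, 0.1429, 0.1636, 0.2186, 0.1636, 0.1455], E[r] = 0.3678, γ^t·E[r] = 0.061810, running G = 0.728360
t=6: π = [0.1659, 0.1429, 0.1636, 0.2186, 0.1636, 0.1454], E[r] = 0.3678, γ^t·E[r] = 0.043266, running G = 0.771626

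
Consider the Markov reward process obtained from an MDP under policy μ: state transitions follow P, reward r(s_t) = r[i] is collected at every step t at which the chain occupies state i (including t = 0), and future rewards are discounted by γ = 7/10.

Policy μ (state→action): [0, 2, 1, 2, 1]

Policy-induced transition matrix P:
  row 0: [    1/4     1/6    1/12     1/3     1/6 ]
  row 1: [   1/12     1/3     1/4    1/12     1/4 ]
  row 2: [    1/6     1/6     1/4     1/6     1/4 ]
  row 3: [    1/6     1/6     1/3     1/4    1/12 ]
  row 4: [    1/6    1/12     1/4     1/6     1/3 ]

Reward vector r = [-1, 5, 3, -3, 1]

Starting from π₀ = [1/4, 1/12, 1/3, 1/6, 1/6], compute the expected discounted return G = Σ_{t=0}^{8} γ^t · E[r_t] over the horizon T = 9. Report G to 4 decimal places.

G = 3.0492

t=0: π = [0.2500, 0.0833, 0.3333, 0.1667, 0.1667], E[r] = 0.8333, γ^t·E[r] = 0.833333, running G = 0.833333
t=1: π = [0.1806, 0.1667, 0.2222, 0.2153, 0.2153], E[r] = 0.8889, γ^t·E[r] = 0.622222, running G = 1.455556
t=2: π = [0.1678, 0.1765, 0.2378, 0.2008, 0.2170], E[r] = 1.0428, γ^t·E[r] = 0.510984, running G = 1.966539
t=3: π = [0.1659, 0.1780, 0.2388, 0.1967, 0.2206], E[r] = 1.0710, γ^t·E[r] = 0.367349, running G = 2.333888
t=4: π = [0.1657, 0.1779, 0.2387, 0.1959, 0.2218], E[r] = 1.0744, γ^t·E[r] = 0.257966, running G = 2.591854
t=5: π = [0.1656, 0.1778, 0.2387, 0.1958, 0.2220], E[r] = 1.0744, γ^t·E[r] = 0.180579, running G = 2.772433
t=6: π = [0.1657, 0.1778, 0.2387, 0.1958, 0.2221], E[r] = 1.0743, γ^t·E[r] = 0.126386, running G = 2.898819
t=7: π = [0.1657, 0.1778, 0.2387, 0.1958, 0.2221], E[r] = 1.0742, γ^t·E[r] = 0.088465, running G = 2.987284
t=8: π = [0.1657, 0.1778, 0.2387, 0.1958, 0.2221], E[r] = 1.0742, γ^t·E[r] = 0.061924, running G = 3.049208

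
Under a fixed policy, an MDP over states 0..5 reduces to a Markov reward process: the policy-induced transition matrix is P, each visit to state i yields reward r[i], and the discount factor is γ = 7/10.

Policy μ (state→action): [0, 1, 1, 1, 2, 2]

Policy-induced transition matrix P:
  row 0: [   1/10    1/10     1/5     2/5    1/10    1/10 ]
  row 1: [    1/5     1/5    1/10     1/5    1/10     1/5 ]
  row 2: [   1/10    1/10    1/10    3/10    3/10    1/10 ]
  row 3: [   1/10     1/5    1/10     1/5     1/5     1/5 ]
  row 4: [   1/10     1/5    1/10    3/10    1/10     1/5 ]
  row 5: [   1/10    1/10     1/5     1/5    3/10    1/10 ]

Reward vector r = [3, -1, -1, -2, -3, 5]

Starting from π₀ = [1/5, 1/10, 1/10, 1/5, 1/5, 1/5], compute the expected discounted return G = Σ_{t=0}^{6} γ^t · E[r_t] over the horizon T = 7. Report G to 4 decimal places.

G = -0.0743

t=0: π = [0.2000, 0.1000, 0.1000, 0.2000, 0.2000, 0.2000], E[r] = 0.4000, γ^t·E[r] = 0.400000, running G = 0.400000
t=1: π = [0.1100, 0.1500, 0.1400, 0.2700, 0.1800, 0.1500], E[r] = -0.2900, γ^t·E[r] = -0.203000, running G = 0.197000
t=2: π = [0.1150, 0.1600, 0.1260, 0.2540, 0.1850, 0.1600], E[r] = -0.2040, γ^t·E[r] = -0.099960, running G = 0.097040
t=3: π = [0.1160, 0.1599, 0.1275, 0.2541, 0.1826, 0.1599], E[r] = -0.1959, γ^t·E[r] = -0.067194, running G = 0.029846
t=4: π = [0.1160, 0.1597, 0.1276, 0.2542, 0.1829, 0.1597], E[r] = -0.1981, γ^t·E[r] = -0.047557, running G = -0.017710
t=5: π = [0.1160, 0.1597, 0.1276, 0.2542, 0.1829, 0.1597], E[r] = -0.1981, γ^t·E[r] = -0.033289, running G = -0.051000
t=6: π = [0.1160, 0.1597, 0.1276, 0.2542, 0.1829, 0.1597], E[r] = -0.1980, γ^t·E[r] = -0.023299, running G = -0.074298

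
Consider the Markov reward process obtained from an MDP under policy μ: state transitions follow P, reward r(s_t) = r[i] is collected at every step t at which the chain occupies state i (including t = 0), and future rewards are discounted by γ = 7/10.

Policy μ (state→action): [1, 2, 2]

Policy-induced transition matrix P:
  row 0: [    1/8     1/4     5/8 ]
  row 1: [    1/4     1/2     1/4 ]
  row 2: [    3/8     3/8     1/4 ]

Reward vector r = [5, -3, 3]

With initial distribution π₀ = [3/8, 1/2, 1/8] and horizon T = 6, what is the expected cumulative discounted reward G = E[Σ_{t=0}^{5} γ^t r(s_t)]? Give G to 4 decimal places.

G = 2.9669

t=0: π = [0.3750, 0.5000, 0.1250], E[r] = 0.7500, γ^t·E[r] = 0.750000, running G = 0.750000
t=1: π = [0.2188, 0.3906, 0.3906], E[r] = 1.0938, γ^t·E[r] = 0.765625, running G = 1.515625
t=2: π = [0.2715, 0.3965, 0.3320], E[r] = 1.1641, γ^t·E[r] = 0.570391, running G = 2.086016
t=3: π = [0.2576, 0.3906, 0.3518], E[r] = 1.1714, γ^t·E[r] = 0.401786, running G = 2.487801
t=4: π = [0.2618, 0.3916, 0.3466], E[r] = 1.1738, γ^t·E[r] = 0.281821, running G = 2.769623
t=5: π = [0.2606, 0.3912, 0.3482], E[r] = 1.1738, γ^t·E[r] = 0.197283, running G = 2.966905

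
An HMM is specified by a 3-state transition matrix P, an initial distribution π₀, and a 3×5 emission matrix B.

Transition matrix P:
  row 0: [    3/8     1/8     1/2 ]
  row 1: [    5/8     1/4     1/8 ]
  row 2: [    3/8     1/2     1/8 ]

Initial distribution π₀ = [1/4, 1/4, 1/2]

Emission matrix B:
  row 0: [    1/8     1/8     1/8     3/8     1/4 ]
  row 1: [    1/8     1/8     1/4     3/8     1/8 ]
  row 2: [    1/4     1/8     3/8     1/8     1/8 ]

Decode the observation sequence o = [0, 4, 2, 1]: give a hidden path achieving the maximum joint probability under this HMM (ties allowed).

path = [2, 0, 2, 1]

t=0: δ = [3.125e-02, 3.125e-02, 1.250e-01]  (obs o_0=0)
t=1: δ = [1.172e-02, 7.812e-03, 1.953e-03]  ψ = [2, 2, 0]  (obs o_1=4)
t=2: δ = [6.104e-04, 4.883e-04, 2.197e-03]  ψ = [1, 1, 0]  (obs o_2=2)
t=3: δ = [1.030e-04, 1.373e-04, 3.815e-05]  ψ = [2, 2, 0]  (obs o_3=1)
backtrack: best end state = 1; path = [2, 0, 2, 1]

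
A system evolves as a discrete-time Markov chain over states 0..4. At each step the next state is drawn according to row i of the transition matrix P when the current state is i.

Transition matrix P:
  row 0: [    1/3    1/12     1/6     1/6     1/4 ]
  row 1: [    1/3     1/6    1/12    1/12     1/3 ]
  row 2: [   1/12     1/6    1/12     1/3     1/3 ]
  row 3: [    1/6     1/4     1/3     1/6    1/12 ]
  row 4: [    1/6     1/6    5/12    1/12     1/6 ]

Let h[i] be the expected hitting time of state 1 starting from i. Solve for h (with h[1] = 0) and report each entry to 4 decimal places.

h = [6.5653, 0.0000, 5.8434, 5.4484, 5.9796]

First-step conditioning: h[1] = 0; for i ≠ 1, h[i] = 1 + Σ_k P[i][k]·h[k].
  h[0] = 1 + 1/3·h[0] + 1/6·h[2] + 1/6·h[3] + 1/4·h[4]
  h[2] = 1 + 1/12·h[0] + 1/12·h[2] + 1/3·h[3] + 1/3·h[4]
  h[3] = 1 + 1/6·h[0] + 1/3·h[2] + 1/6·h[3] + 1/12·h[4]
  h[4] = 1 + 1/6·h[0] + 5/12·h[2] + 1/12·h[3] + 1/6·h[4]
Solving the 4×4 linear system over states ≠ 1 gives exactly h = [5784/881, 0, 5148/881, 4800/881, 5268/881] (h[1] = 0 is the target).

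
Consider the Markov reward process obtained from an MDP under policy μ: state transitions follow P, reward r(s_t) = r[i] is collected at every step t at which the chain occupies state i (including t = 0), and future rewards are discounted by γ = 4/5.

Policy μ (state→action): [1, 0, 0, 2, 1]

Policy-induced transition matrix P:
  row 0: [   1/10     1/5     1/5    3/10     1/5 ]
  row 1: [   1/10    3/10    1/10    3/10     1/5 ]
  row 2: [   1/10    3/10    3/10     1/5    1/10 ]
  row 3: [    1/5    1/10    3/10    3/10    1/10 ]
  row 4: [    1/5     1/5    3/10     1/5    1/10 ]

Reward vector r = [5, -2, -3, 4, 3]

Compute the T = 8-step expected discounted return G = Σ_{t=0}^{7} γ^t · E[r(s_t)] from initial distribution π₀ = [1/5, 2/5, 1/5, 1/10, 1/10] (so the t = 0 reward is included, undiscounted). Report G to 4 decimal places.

G = 3.5141

t=0: π = [0.2000, 0.4000, 0.2000, 0.1000, 0.1000], E[r] = 0.3000, γ^t·E[r] = 0.300000, running G = 0.300000
t=1: π = [0.1200, 0.2500, 0.2000, 0.2700, 0.1600], E[r] = 1.0600, γ^t·E[r] = 0.848000, running G = 1.148000
t=2: π = [0.1430, 0.2180, 0.2380, 0.2640, 0.1370], E[r] = 1.0320, γ^t·E[r] = 0.660480, running G = 1.808480
t=3: π = [0.1401, 0.2192, 0.2421, 0.2625, 0.1361], E[r] = 0.9941, γ^t·E[r] = 0.508979, running G = 2.317459
t=4: π = [0.1399, 0.2199, 0.2422, 0.2622, 0.1359], E[r] = 0.9896, γ^t·E[r] = 0.405340, running G = 2.722799
t=5: π = [0.1398, 0.2200, 0.2420, 0.2622, 0.1360], E[r] = 0.9897, γ^t·E[r] = 0.324292, running G = 3.047091
t=6: π = [0.1398, 0.2200, 0.2420, 0.2622, 0.1360], E[r] = 0.9898, γ^t·E[r] = 0.259466, running G = 3.306558
t=7: π = [0.1398, 0.2200, 0.2420, 0.2622, 0.1360], E[r] = 0.9898, γ^t·E[r] = 0.207577, running G = 3.514134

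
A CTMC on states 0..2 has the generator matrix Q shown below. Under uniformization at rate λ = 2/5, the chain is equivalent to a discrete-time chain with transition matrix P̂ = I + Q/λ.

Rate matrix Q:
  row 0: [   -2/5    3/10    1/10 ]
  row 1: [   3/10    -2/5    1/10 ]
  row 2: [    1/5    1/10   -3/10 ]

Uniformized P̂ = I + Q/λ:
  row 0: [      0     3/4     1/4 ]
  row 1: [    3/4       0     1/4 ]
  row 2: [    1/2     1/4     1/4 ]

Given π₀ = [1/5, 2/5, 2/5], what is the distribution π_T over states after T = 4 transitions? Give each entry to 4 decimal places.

t=0: π = [0.2000, 0.4000, 0.4000]
t=1: π = [0.5000, 0.2500, 0.2500]
t=2: π = [0.3125, 0.4375, 0.2500]
t=3: π = [0.4531, 0.2969, 0.2500]
t=4: π = [0.3477, 0.4023, 0.2500]

π = [0.3477, 0.4023, 0.2500]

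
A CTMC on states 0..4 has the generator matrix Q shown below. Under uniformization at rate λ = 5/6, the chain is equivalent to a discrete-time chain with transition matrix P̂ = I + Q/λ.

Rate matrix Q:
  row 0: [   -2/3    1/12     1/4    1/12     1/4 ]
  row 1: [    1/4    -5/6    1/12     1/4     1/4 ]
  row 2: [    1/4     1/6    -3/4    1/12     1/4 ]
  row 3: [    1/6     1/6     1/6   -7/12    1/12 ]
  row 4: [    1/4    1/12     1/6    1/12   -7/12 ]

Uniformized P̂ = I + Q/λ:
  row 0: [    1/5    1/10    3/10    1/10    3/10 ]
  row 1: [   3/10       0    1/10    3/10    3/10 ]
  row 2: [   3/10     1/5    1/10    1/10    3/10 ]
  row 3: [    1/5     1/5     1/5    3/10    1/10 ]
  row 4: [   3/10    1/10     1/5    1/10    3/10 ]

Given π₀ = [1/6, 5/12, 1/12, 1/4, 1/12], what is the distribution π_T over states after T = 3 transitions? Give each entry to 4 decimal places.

π = [0.2584, 0.1234, 0.1920, 0.1592, 0.2670]

t=0: π = [0.1667, 0.4167, 0.0833, 0.2500, 0.0833]
t=1: π = [0.2583, 0.0917, 0.1667, 0.2333, 0.2500]
t=2: π = [0.2508, 0.1308, 0.2000, 0.1650, 0.2533]
t=3: π = [0.2584, 0.1234, 0.1920, 0.1592, 0.2670]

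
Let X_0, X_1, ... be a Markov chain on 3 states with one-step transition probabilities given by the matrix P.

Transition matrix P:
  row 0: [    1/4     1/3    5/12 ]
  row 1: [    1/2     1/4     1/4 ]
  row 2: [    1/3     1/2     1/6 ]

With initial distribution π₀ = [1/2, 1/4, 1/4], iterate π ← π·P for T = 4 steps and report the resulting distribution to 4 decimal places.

t=0: π = [0.5000, 0.2500, 0.2500]
t=1: π = [0.3333, 0.3542, 0.3125]
t=2: π = [0.3646, 0.3559, 0.2795]
t=3: π = [0.3623, 0.3503, 0.2875]
t=4: π = [0.3615, 0.3521, 0.2864]

π = [0.3615, 0.3521, 0.2864]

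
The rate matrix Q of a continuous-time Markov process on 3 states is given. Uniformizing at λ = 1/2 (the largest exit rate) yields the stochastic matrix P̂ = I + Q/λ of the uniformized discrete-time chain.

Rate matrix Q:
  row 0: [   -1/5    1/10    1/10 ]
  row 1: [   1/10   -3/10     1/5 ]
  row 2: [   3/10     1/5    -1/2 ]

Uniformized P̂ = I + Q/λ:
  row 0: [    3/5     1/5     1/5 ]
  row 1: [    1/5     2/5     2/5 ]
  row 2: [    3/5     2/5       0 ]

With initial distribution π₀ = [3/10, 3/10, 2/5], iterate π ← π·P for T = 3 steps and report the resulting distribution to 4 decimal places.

t=0: π = [0.3000, 0.3000, 0.4000]
t=1: π = [0.4800, 0.3400, 0.1800]
t=2: π = [0.4640, 0.3040, 0.2320]
t=3: π = [0.4784, 0.3072, 0.2144]

π = [0.4784, 0.3072, 0.2144]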